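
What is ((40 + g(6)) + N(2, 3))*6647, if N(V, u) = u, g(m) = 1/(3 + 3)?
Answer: 1721573/6 ≈ 2.8693e+5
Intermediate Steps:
g(m) = 1/6
((40 + g(6)) + N(2, 3))*6647 = ((40 + 1/6) + 3)*6647 = (241/6 + 3)*6647 = (259/6)*6647 = 1721573/6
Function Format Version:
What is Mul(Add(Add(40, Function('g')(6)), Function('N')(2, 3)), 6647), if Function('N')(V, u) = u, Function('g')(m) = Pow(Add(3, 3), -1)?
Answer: Rational(1721573, 6) ≈ 2.8693e+5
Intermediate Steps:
Function('g')(m) = Rational(1, 6) (Function('g')(m) = Pow(6, -1) = Rational(1, 6))
Mul(Add(Add(40, Function('g')(6)), Function('N')(2, 3)), 6647) = Mul(Add(Add(40, Rational(1, 6)), 3), 6647) = Mul(Add(Rational(241, 6), 3), 6647) = Mul(Rational(259, 6), 6647) = Rational(1721573, 6)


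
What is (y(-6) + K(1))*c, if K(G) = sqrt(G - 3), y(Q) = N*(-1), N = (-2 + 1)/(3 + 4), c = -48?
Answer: -48/7 - 48*I*sqrt(2) ≈ -6.8571 - 67.882*I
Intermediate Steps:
N = -1/7 ≈ -0.14286
y(Q) = 1/7 (y(Q) = -1/7*(-1) = 1/7)
K(G) = sqrt(-3 + G)
(y(-6) + K(1))*c = (1/7 + sqrt(-3 + 1))*(-48) = (1/7 + sqrt(-2))*(-48) = (1/7 + I*sqrt(2))*(-48) = -48/7 - 48*I*sqrt(2)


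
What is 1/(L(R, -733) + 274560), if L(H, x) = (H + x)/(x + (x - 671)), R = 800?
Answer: 2137/586734653 ≈ 3.6422e-6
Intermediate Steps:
L(H, x) = (H + x)/(-671 + 2*x) (L(H, x) = (H + x)/(x + (-671 + x)) = (H + x)/(-671 + 2*x))
1/(L(R, -733) + 274560) = 1/((800 - 733)/(-671 + 2*(-733)) + 274560) = 1/(67/(-671 - 1466) + 274560) = 1/(67/(-2137) + 274560) = 1/(-1/2137*67 + 274560) = 1/(-67/2137 + 274560) = 1/(586734653/2137) = 2137/586734653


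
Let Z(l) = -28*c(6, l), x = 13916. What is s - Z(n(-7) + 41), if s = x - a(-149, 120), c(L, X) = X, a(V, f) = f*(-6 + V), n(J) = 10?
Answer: 33944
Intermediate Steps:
s = 32516 (s = 13916 - 120*(-6 - 149) = 13916 - 120*(-155) = 13916 - 1*(-18600) = 13916 + 18600 = 32516)
Z(l) = -28*l
s - Z(n(-7) + 41) = 32516 - (-28)*(10 + 41) = 32516 - (-28)*51 = 32516 - 1*(-1428) = 32516 + 1428 = 33944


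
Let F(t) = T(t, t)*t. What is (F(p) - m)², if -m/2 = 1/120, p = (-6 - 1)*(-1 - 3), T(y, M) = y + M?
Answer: 8851234561/3600 ≈ 2.4587e+6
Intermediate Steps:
T(y, M) = M + y
p = 28 (p = -7*(-4) = 28)
F(t) = 2*t² (F(t) = (t + t)*t = (2*t)*t = 2*t²)
m = -1/60 (m = -2/120 = -2*1/120 = -1/60 ≈ -0.016667)
(F(p) - m)² = (2*28² - 1*(-1/60))² = (2*784 + 1/60)² = (1568 + 1/60)² = (94081/60)² = 8851234561/3600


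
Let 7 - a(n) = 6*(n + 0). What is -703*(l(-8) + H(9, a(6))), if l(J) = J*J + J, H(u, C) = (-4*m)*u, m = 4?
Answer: 61864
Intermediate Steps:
a(n) = 7 - 6*n (a(n) = 7 - 6*(n + 0) = 7 - 6*n)
H(u, C) = -16*u (H(u, C) = (-4*4)*u = -16*u)
l(J) = J + J**2 (l(J) = J**2 + J = J + J**2)
-703*(l(-8) + H(9, a(6))) = -703*(-8*(1 - 8) - 16*9) = -703*(-8*(-7) - 144) = -703*(56 - 144) = -703*(-88) = 61864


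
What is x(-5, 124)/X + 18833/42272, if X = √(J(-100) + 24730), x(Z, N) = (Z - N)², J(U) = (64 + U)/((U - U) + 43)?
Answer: 18833/42272 + 16641*√45724222/1063354 ≈ 106.27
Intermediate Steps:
J(U) = 64/43 + U/43 (J(U) = (64 + U)/(0 + 43) = (64 + U)/43 = (64 + U)*(1/43) = 64/43 + U/43)
X = √45724222/43 (X = √((64/43 + (1/43)*(-100)) + 24730) = √((64/43 - 100/43) + 24730) = √(-36/43 + 24730) = √(1063354/43) = √45724222/43 ≈ 157.26)
x(-5, 124)/X + 18833/42272 = (124 - 1*(-5))²/((√45724222/43)) + 18833/42272 = (124 + 5)²*(√45724222/1063354) + 18833*(1/42272) = 129²*(√45724222/1063354) + 18833/42272 = 16641*(√45724222/1063354) + 18833/42272 = 16641*√45724222/1063354 + 18833/42272 = 18833/42272 + 16641*√45724222/1063354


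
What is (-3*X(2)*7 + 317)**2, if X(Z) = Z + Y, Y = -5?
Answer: 144400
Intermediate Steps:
X(Z) = -5 + Z (X(Z) = Z - 5 = -5 + Z)
(-3*X(2)*7 + 317)**2 = (-3*(-5 + 2)*7 + 317)**2 = (-3*(-3)*7 + 317)**2 = (9*7 + 317)**2 = (63 + 317)**2 = 380**2 = 144400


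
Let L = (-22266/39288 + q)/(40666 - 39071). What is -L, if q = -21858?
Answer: 28625979/2088812 ≈ 13.704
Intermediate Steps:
L = -28625979/2088812 (L = (-22266/39288 - 21858)/(40666 - 39071) = (-22266*1/39288 - 21858)/1595 = (-3711/6548 - 21858)*(1/1595) = -143129895/6548*1/1595 = -28625979/2088812 ≈ -13.704)
-L = -1*(-28625979/2088812) = 28625979/2088812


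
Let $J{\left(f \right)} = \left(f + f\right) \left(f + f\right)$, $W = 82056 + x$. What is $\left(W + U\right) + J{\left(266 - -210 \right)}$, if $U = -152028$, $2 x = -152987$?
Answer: $\frac{1519677}{2} \approx 7.5984 \cdot 10^{5}$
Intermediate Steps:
$x = - \frac{152987}{2}$ ($x = \frac{1}{2} \left(-152987\right) = - \frac{152987}{2} \approx -76494.0$)
$W = \frac{11125}{2}$ ($W = 82056 - \frac{152987}{2} = \frac{11125}{2} \approx 5562.5$)
$J{\left(f \right)} = 4 f^{2}$ ($J{\left(f \right)} = 2 f 2 f = 4 f^{2}$)
$\left(W + U\right) + J{\left(266 - -210 \right)} = \left(\frac{11125}{2} - 152028\right) + 4 \left(266 - -210\right)^{2} = - \frac{292931}{2} + 4 \left(266 + 210\right)^{2} = - \frac{292931}{2} + 4 \cdot 476^{2} = - \frac{292931}{2} + 4 \cdot 226576 = - \frac{292931}{2} + 906304 = \frac{1519677}{2}$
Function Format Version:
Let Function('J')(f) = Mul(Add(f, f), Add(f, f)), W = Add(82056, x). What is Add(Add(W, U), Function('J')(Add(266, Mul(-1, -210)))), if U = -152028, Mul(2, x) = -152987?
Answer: Rational(1519677, 2) ≈ 7.5984e+5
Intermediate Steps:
x = Rational(-152987, 2) (x = Mul(Rational(1, 2), -152987) = Rational(-152987, 2) ≈ -76494.)
W = Rational(11125, 2) (W = Add(82056, Rational(-152987, 2)) = Rational(11125, 2) ≈ 5562.5)
Function('J')(f) = Mul(4, Pow(f, 2)) (Function('J')(f) = Mul(Mul(2, f), Mul(2, f)) = Mul(4, Pow(f, 2)))
Add(Add(W, U), Function('J')(Add(266, Mul(-1, -210)))) = Add(Add(Rational(11125, 2), -152028), Mul(4, Pow(Add(266, Mul(-1, -210)), 2))) = Add(Rational(-292931, 2), Mul(4, Pow(Add(266, 210), 2))) = Add(Rational(-292931, 2), Mul(4, Pow(476, 2))) = Add(Rational(-292931, 2), Mul(4, 226576)) = Add(Rational(-292931, 2), 906304) = Rational(1519677, 2)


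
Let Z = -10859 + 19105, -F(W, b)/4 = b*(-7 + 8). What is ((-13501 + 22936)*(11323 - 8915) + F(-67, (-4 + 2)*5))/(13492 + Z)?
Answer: 11359760/10869 ≈ 1045.2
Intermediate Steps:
F(W, b) = -4*b (F(W, b) = -4*b*(-7 + 8) = -4*b)
Z = 8246
((-13501 + 22936)*(11323 - 8915) + F(-67, (-4 + 2)*5))/(13492 + Z) = ((-13501 + 22936)*(11323 - 8915) - 4*(-4 + 2)*5)/(13492 + 8246) = (9435*2408 - (-8)*5)/21738 = (22719480 - 4*(-10))*(1/21738) = (22719480 + 40)*(1/21738) = 22719520*(1/21738) = 11359760/10869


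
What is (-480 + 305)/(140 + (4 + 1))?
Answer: -35/29 ≈ -1.2069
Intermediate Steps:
(-480 + 305)/(140 + (4 + 1)) = -175/(140 + 5) = -175/145 = -175*1/145 = -35/29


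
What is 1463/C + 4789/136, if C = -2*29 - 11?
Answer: 131473/9384 ≈ 14.010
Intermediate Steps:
C = -69 (C = -58 - 11 = -69)
1463/C + 4789/136 = 1463/(-69) + 4789/136 = 1463*(-1/69) + 4789*(1/136) = -1463/69 + 4789/136 = 131473/9384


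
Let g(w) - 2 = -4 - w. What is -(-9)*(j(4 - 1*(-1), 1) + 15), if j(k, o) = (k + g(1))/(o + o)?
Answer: 144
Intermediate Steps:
g(w) = -2 - w (g(w) = 2 + (-4 - w) = -2 - w)
j(k, o) = (-3 + k)/(2*o) (j(k, o) = (k + (-2 - 1*1))/(o + o) = (k + (-2 - 1))/((2*o)) = (k - 3)*(1/(2*o)) = (-3 + k)*(1/(2*o)) = (-3 + k)/(2*o))
-(-9)*(j(4 - 1*(-1), 1) + 15) = -(-9)*((1/2)*(-3 + (4 - 1*(-1)))/1 + 15) = -(-9)*((1/2)*1*(-3 + (4 + 1)) + 15) = -(-9)*((1/2)*1*(-3 + 5) + 15) = -(-9)*((1/2)*1*2 + 15) = -(-9)*(1 + 15) = -(-9)*16 = -1*(-144) = 144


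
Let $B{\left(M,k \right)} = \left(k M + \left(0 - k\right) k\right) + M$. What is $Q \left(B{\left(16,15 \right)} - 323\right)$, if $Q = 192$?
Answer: $-56064$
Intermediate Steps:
$B{\left(M,k \right)} = M - k^{2} + M k$ ($B{\left(M,k \right)} = \left(M k + - k k\right) + M = \left(M k - k^{2}\right) + M = \left(- k^{2} + M k\right) + M = M - k^{2} + M k$)
$Q \left(B{\left(16,15 \right)} - 323\right) = 192 \left(\left(16 - 15^{2} + 16 \cdot 15\right) - 323\right) = 192 \left(\left(16 - 225 + 240\right) - 323\right) = 192 \left(31 - 323\right) = 192 \left(-292\right) = -56064$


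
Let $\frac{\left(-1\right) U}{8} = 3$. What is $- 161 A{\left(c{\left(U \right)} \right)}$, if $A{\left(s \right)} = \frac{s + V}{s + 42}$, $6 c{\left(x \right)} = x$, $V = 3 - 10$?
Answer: $\frac{1771}{38} \approx 46.605$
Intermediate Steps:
$U = -24$ ($U = \left(-8\right) 3 = -24$)
$V = -7$ ($V = 3 - 10 = -7$)
$c{\left(x \right)} = \frac{x}{6}$
$A{\left(s \right)} = \frac{-7 + s}{42 + s}$ ($A{\left(s \right)} = \frac{s - 7}{s + 42} = \frac{-7 + s}{42 + s}$)
$- 161 A{\left(c{\left(U \right)} \right)} = - 161 \frac{-7 + \frac{1}{6} \left(-24\right)}{42 + \frac{1}{6} \left(-24\right)} = - 161 \frac{-7 - 4}{42 - 4} = - 161 \cdot \frac{1}{38} \left(-11\right) = \left(-161\right) \left(- \frac{11}{38}\right) = \frac{1771}{38}$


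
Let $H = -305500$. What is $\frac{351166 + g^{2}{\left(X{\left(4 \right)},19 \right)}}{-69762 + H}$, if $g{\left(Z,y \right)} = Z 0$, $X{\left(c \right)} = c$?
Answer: $- \frac{175583}{187631} \approx -0.93579$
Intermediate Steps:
$g{\left(Z,y \right)} = 0$
$\frac{351166 + g^{2}{\left(X{\left(4 \right)},19 \right)}}{-69762 + H} = \frac{351166 + 0^{2}}{-69762 - 305500} = \frac{351166 + 0}{-375262} = 351166 \left(- \frac{1}{375262}\right) = - \frac{175583}{187631}$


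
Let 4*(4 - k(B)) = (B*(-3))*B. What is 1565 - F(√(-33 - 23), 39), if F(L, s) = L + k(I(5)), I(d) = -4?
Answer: 1549 - 2*I*√14 ≈ 1549.0 - 7.4833*I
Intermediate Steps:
k(B) = 4 + 3*B²/4 (k(B) = 4 - B*(-3)*B/4 = 4 - (-3*B)*B/4 = 4 - (-3)*B²/4 = 4 + 3*B²/4)
F(L, s) = 16 + L (F(L, s) = L + (4 + (¾)*(-4)²) = L + (4 + (¾)*16) = L + (4 + 12) = L + 16 = 16 + L)
1565 - F(√(-33 - 23), 39) = 1565 - (16 + √(-33 - 23)) = 1565 - (16 + √(-56)) = 1565 - (16 + 2*I*√14) = 1565 + (-16 - 2*I*√14) = 1549 - 2*I*√14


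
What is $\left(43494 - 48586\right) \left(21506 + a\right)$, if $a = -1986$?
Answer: $-99395840$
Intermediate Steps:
$\left(43494 - 48586\right) \left(21506 + a\right) = \left(43494 - 48586\right) \left(21506 - 1986\right) = \left(-5092\right) 19520 = -99395840$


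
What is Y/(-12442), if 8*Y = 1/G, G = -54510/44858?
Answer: 22429/2712853680 ≈ 8.2677e-6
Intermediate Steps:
G = -27255/22429 (G = -54510*1/44858 = -27255/22429 ≈ -1.2152)
Y = -22429/218040 (Y = 1/(8*(-27255/22429)) = (1/8)*(-22429/27255) = -22429/218040 ≈ -0.10287)
Y/(-12442) = -22429/218040/(-12442) = -22429/218040*(-1/12442) = 22429/2712853680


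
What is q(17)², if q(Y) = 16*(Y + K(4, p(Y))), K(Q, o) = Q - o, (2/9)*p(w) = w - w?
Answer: 112896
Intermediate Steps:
p(w) = 0 (p(w) = 9*(w - w)/2 = (9/2)*0 = 0)
q(Y) = 64 + 16*Y (q(Y) = 16*(Y + (4 - 1*0)) = 16*(Y + (4 + 0)) = 16*(Y + 4) = 16*(4 + Y) = 64 + 16*Y)
q(17)² = (64 + 16*17)² = (64 + 272)² = 336² = 112896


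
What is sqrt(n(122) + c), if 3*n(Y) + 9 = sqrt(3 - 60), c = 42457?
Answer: sqrt(382086 + 3*I*sqrt(57))/3 ≈ 206.04 + 0.006107*I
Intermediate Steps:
n(Y) = -3 + I*sqrt(57)/3 (n(Y) = -3 + sqrt(3 - 60)/3 = -3 + sqrt(-57)/3 = -3 + (I*sqrt(57))/3 = -3 + I*sqrt(57)/3)
sqrt(n(122) + c) = sqrt((-3 + I*sqrt(57)/3) + 42457) = sqrt(42454 + I*sqrt(57)/3)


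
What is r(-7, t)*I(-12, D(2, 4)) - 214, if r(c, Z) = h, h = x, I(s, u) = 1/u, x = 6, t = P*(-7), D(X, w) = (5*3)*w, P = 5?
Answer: -2139/10 ≈ -213.90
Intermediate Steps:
D(X, w) = 15*w
t = -35 (t = 5*(-7) = -35)
h = 6
r(c, Z) = 6
r(-7, t)*I(-12, D(2, 4)) - 214 = 6/((15*4)) - 214 = 6/60 - 214 = 6*(1/60) - 214 = ⅒ - 214 = -2139/10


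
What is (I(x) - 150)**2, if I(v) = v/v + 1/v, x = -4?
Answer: 356409/16 ≈ 22276.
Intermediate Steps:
I(v) = 1 + 1/v
(I(x) - 150)**2 = ((1 - 4)/(-4) - 150)**2 = (-1/4*(-3) - 150)**2 = (3/4 - 150)**2 = (-597/4)**2 = 356409/16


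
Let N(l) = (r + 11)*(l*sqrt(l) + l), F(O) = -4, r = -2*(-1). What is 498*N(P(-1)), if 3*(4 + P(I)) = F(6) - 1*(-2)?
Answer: -30212 - 30212*I*sqrt(42)/3 ≈ -30212.0 - 65265.0*I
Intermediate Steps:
r = 2
P(I) = -14/3 (P(I) = -4 + (-4 - 1*(-2))/3 = -4 + (-4 + 2)/3 = -4 + (1/3)*(-2) = -4 - 2/3 = -14/3)
N(l) = 13*l + 13*l**(3/2) (N(l) = (2 + 11)*(l*sqrt(l) + l) = 13*(l**(3/2) + l) = 13*(l + l**(3/2)) = 13*l + 13*l**(3/2))
498*N(P(-1)) = 498*(13*(-14/3) + 13*(-14/3)**(3/2)) = 498*(-182/3 + 13*(-14*I*sqrt(42)/9)) = 498*(-182/3 - 182*I*sqrt(42)/9) = -30212 - 30212*I*sqrt(42)/3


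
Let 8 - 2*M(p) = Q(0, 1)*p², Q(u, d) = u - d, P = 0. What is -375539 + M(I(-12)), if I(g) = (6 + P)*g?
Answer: -372943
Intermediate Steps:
I(g) = 6*g (I(g) = (6 + 0)*g = 6*g)
M(p) = 4 + p²/2 (M(p) = 4 - (0 - 1*1)*p²/2 = 4 - (0 - 1)*p²/2 = 4 - (-1)*p²/2 = 4 + p²/2)
-375539 + M(I(-12)) = -375539 + (4 + (6*(-12))²/2) = -375539 + (4 + (½)*(-72)²) = -375539 + (4 + (½)*5184) = -375539 + (4 + 2592) = -375539 + 2596 = -372943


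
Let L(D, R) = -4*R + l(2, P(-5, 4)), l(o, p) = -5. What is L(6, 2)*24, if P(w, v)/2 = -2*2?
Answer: -312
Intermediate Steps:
P(w, v) = -8 (P(w, v) = 2*(-2*2) = 2*(-4) = -8)
L(D, R) = -5 - 4*R (L(D, R) = -4*R - 5 = -5 - 4*R)
L(6, 2)*24 = (-5 - 4*2)*24 = (-5 - 8)*24 = -13*24 = -312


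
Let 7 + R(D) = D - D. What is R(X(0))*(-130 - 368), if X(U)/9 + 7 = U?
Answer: 3486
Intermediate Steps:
X(U) = -63 + 9*U
R(D) = -7 (R(D) = -7 + (D - D) = -7 + 0 = -7)
R(X(0))*(-130 - 368) = -7*(-130 - 368) = -7*(-498) = 3486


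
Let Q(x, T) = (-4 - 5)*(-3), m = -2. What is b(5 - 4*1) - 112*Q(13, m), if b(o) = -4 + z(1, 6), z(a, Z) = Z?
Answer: -3022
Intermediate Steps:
b(o) = 2 (b(o) = -4 + 6 = 2)
Q(x, T) = 27 (Q(x, T) = -9*(-3) = 27)
b(5 - 4*1) - 112*Q(13, m) = 2 - 112*27 = 2 - 3024 = -3022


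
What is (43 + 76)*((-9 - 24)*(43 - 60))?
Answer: 66759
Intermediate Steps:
(43 + 76)*((-9 - 24)*(43 - 60)) = 119*(-33*(-17)) = 119*561 = 66759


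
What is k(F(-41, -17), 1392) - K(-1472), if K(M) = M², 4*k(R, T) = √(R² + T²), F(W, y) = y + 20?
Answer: -2166784 + 3*√215297/4 ≈ -2.1664e+6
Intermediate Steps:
F(W, y) = 20 + y
k(R, T) = √(R² + T²)/4
k(F(-41, -17), 1392) - K(-1472) = √((20 - 17)² + 1392²)/4 - 1*(-1472)² = √(3² + 1937664)/4 - 1*2166784 = √(9 + 1937664)/4 - 2166784 = √1937673/4 - 2166784 = (3*√215297)/4 - 2166784 = 3*√215297/4 - 2166784 = -2166784 + 3*√215297/4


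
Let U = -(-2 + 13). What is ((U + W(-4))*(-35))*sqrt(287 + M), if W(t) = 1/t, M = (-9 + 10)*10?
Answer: 4725*sqrt(33)/4 ≈ 6785.8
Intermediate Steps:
U = -11 (U = -1*11 = -11)
M = 10 (M = 1*10 = 10)
((U + W(-4))*(-35))*sqrt(287 + M) = ((-11 + 1/(-4))*(-35))*sqrt(287 + 10) = ((-11 - 1/4)*(-35))*sqrt(297) = (-45/4*(-35))*(3*sqrt(33)) = 1575*(3*sqrt(33))/4 = 4725*sqrt(33)/4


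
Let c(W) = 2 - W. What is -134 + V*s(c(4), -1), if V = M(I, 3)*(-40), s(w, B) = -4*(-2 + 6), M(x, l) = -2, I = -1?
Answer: -1414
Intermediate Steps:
s(w, B) = -16 (s(w, B) = -4*4 = -16)
V = 80 (V = -2*(-40) = 80)
-134 + V*s(c(4), -1) = -134 + 80*(-16) = -134 - 1280 = -1414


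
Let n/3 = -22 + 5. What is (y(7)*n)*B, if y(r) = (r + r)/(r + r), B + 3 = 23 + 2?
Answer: -1122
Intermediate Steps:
n = -51 (n = 3*(-22 + 5) = 3*(-17) = -51)
B = 22 (B = -3 + (23 + 2) = -3 + 25 = 22)
y(r) = 1 (y(r) = (2*r)/((2*r)) = (2*r)*(1/(2*r)) = 1)
(y(7)*n)*B = (1*(-51))*22 = -51*22 = -1122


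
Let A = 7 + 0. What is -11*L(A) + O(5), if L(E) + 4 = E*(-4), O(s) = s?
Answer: 357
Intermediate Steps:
A = 7
L(E) = -4 - 4*E (L(E) = -4 + E*(-4) = -4 - 4*E)
-11*L(A) + O(5) = -11*(-4 - 4*7) + 5 = -11*(-4 - 28) + 5 = -11*(-32) + 5 = 352 + 5 = 357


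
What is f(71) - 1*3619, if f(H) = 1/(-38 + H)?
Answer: -119426/33 ≈ -3619.0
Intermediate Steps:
f(71) - 1*3619 = 1/(-38 + 71) - 1*3619 = 1/33 - 3619 = -119426/33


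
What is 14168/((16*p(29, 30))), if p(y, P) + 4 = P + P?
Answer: 253/16 ≈ 15.813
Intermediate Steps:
p(y, P) = -4 + 2*P (p(y, P) = -4 + (P + P) = -4 + 2*P)
14168/((16*p(29, 30))) = 14168/((16*(-4 + 2*30))) = 14168/((16*(-4 + 60))) = 14168/((16*56)) = 14168/896 = 14168*(1/896) = 253/16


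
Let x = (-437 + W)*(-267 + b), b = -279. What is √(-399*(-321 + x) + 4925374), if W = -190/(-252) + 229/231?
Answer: 4*I*√678874449/11 ≈ 9474.6*I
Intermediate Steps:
W = 2419/1386 (W = -190*(-1/252) + 229*(1/231) = 95/126 + 229/231 = 2419/1386 ≈ 1.7453)
x = 7842419/33 (x = (-437 + 2419/1386)*(-267 - 279) = -603263/1386*(-546) = 7842419/33 ≈ 2.3765e+5)
√(-399*(-321 + x) + 4925374) = √(-399*(-321 + 7842419/33) + 4925374) = √(-399*7831826/33 + 4925374) = √(-1041632858/11 + 4925374) = √(-987453744/11) = 4*I*√678874449/11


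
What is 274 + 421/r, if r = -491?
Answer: 134113/491 ≈ 273.14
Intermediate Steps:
274 + 421/r = 274 + 421/(-491) = 274 - 1/491*421 = 274 - 421/491 = 134113/491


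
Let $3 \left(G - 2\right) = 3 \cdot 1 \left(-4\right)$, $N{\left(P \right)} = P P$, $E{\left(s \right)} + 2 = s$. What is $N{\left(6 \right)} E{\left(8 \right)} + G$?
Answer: $214$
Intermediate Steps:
$E{\left(s \right)} = -2 + s$
$N{\left(P \right)} = P^{2}$
$G = -2$ ($G = 2 + \frac{3 \cdot 1 \left(-4\right)}{3} = 2 + \frac{3 \left(-4\right)}{3} = 2 + \frac{1}{3} \left(-12\right) = 2 - 4 = -2$)
$N{\left(6 \right)} E{\left(8 \right)} + G = 6^{2} \left(-2 + 8\right) - 2 = 36 \cdot 6 - 2 = 216 - 2 = 214$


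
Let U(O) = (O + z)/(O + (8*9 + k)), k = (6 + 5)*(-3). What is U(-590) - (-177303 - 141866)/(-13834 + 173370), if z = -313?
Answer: 319923127/87904336 ≈ 3.6394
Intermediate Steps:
k = -33 (k = 11*(-3) = -33)
U(O) = (-313 + O)/(39 + O) (U(O) = (O - 313)/(O + (8*9 - 33)) = (-313 + O)/(O + (72 - 33)) = (-313 + O)/(O + 39) = (-313 + O)/(39 + O))
U(-590) - (-177303 - 141866)/(-13834 + 173370) = (-313 - 590)/(39 - 590) - (-177303 - 141866)/(-13834 + 173370) = -903/(-551) - (-319169)/159536 = -1/551*(-903) - (-319169)/159536 = 903/551 - 1*(-319169/159536) = 903/551 + 319169/159536 = 319923127/87904336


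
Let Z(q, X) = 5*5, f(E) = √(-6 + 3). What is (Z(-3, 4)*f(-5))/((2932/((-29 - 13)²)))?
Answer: 11025*I*√3/733 ≈ 26.052*I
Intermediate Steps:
f(E) = I*√3 (f(E) = √(-3) = I*√3)
Z(q, X) = 25
(Z(-3, 4)*f(-5))/((2932/((-29 - 13)²))) = (25*(I*√3))/((2932/((-29 - 13)²))) = (25*I*√3)/((2932/((-42)²))) = (25*I*√3)/((2932/1764)) = (25*I*√3)/((2932*(1/1764))) = (25*I*√3)/(733/441) = (25*I*√3)*(441/733) = 11025*I*√3/733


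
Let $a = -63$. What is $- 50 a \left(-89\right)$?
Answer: $-280350$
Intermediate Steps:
$- 50 a \left(-89\right) = \left(-50\right) \left(-63\right) \left(-89\right) = 3150 \left(-89\right) = -280350$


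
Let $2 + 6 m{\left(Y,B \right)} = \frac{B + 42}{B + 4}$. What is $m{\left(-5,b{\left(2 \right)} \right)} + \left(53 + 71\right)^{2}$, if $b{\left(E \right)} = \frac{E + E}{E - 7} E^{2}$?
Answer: $\frac{61535}{4} \approx 15384.0$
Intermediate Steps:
$b{\left(E \right)} = \frac{2 E^{3}}{-7 + E}$ ($b{\left(E \right)} = \frac{2 E}{-7 + E} E^{2} = \frac{2 E^{3}}{-7 + E}$)
$m{\left(Y,B \right)} = - \frac{1}{3} + \frac{42 + B}{6 \left(4 + B\right)}$ ($m{\left(Y,B \right)} = - \frac{1}{3} + \frac{\left(B + 42\right) \frac{1}{B + 4}}{6} = - \frac{1}{3} + \frac{\left(42 + B\right) \frac{1}{4 + B}}{6} = - \frac{1}{3} + \frac{\frac{1}{4 + B} \left(42 + B\right)}{6} = - \frac{1}{3} + \frac{42 + B}{6 \left(4 + B\right)}$)
$m{\left(-5,b{\left(2 \right)} \right)} + \left(53 + 71\right)^{2} = \frac{34 - \frac{2 \cdot 2^{3}}{-7 + 2}}{6 \left(4 + \frac{2 \cdot 2^{3}}{-7 + 2}\right)} + \left(53 + 71\right)^{2} = \frac{34 - 2 \cdot 8 \frac{1}{-5}}{6 \left(4 + 2 \cdot 8 \frac{1}{-5}\right)} + 124^{2} = \frac{34 - 2 \cdot 8 \left(- \frac{1}{5}\right)}{6 \left(4 + 2 \cdot 8 \left(- \frac{1}{5}\right)\right)} + 15376 = \frac{34 - - \frac{16}{5}}{6 \left(4 - \frac{16}{5}\right)} + 15376 = \frac{34 + \frac{16}{5}}{6 \cdot \frac{4}{5}} + 15376 = \frac{1}{6} \cdot \frac{5}{4} \cdot \frac{186}{5} + 15376 = \frac{31}{4} + 15376 = \frac{61535}{4}$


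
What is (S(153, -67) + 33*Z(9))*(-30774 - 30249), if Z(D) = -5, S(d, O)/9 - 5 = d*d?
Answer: -12849063903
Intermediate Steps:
S(d, O) = 45 + 9*d**2 (S(d, O) = 45 + 9*(d*d) = 45 + 9*d**2)
(S(153, -67) + 33*Z(9))*(-30774 - 30249) = ((45 + 9*153**2) + 33*(-5))*(-30774 - 30249) = ((45 + 9*23409) - 165)*(-61023) = ((45 + 210681) - 165)*(-61023) = (210726 - 165)*(-61023) = 210561*(-61023) = -12849063903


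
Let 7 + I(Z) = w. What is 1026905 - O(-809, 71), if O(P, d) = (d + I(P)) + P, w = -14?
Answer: 1027664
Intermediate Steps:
I(Z) = -21 (I(Z) = -7 - 14 = -21)
O(P, d) = -21 + P + d (O(P, d) = (d - 21) + P = (-21 + d) + P = -21 + P + d)
1026905 - O(-809, 71) = 1026905 - (-21 - 809 + 71) = 1026905 - 1*(-759) = 1026905 + 759 = 1027664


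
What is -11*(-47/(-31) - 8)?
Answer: 2211/31 ≈ 71.323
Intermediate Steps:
-11*(-47/(-31) - 8) = -11*(-47*(-1/31) - 8) = -11*(47/31 - 8) = -11*(-201/31) = 2211/31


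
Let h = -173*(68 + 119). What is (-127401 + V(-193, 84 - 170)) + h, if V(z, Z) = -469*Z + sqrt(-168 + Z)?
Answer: -119418 + I*sqrt(254) ≈ -1.1942e+5 + 15.937*I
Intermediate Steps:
V(z, Z) = sqrt(-168 + Z) - 469*Z
h = -32351 (h = -173*187 = -32351)
(-127401 + V(-193, 84 - 170)) + h = (-127401 + (sqrt(-168 + (84 - 170)) - 469*(84 - 170))) - 32351 = (-127401 + (sqrt(-168 - 86) - 469*(-86))) - 32351 = (-127401 + (sqrt(-254) + 40334)) - 32351 = (-127401 + (I*sqrt(254) + 40334)) - 32351 = (-127401 + (40334 + I*sqrt(254))) - 32351 = (-87067 + I*sqrt(254)) - 32351 = -119418 + I*sqrt(254)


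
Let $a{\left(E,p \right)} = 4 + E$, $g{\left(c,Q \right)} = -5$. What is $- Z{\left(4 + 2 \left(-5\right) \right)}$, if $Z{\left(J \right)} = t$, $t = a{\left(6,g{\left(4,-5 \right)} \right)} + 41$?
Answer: $-51$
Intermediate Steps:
$t = 51$ ($t = \left(4 + 6\right) + 41 = 10 + 41 = 51$)
$Z{\left(J \right)} = 51$
$- Z{\left(4 + 2 \left(-5\right) \right)} = \left(-1\right) 51 = -51$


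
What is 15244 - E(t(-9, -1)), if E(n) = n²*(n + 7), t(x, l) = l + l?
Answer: 15224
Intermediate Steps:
t(x, l) = 2*l
E(n) = n²*(7 + n)
15244 - E(t(-9, -1)) = 15244 - (2*(-1))²*(7 + 2*(-1)) = 15244 - (-2)²*(7 - 2) = 15244 - 4*5 = 15244 - 1*20 = 15244 - 20 = 15224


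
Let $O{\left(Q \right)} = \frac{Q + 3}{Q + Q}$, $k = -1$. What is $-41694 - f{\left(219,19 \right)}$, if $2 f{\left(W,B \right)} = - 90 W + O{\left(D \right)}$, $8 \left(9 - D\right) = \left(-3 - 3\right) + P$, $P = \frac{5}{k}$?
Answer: $- \frac{10570655}{332} \approx -31839.0$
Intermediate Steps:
$P = -5$ ($P = \frac{5}{-1} = 5 \left(-1\right) = -5$)
$D = \frac{83}{8}$ ($D = 9 - \frac{\left(-3 - 3\right) - 5}{8} = 9 - \frac{-6 - 5}{8} = 9 - - \frac{11}{8} = 9 + \frac{11}{8} = \frac{83}{8} \approx 10.375$)
$O{\left(Q \right)} = \frac{3 + Q}{2 Q}$
$f{\left(W,B \right)} = \frac{107}{332} - 45 W$ ($f{\left(W,B \right)} = \frac{- 90 W + \frac{3 + \frac{83}{8}}{2 \cdot \frac{83}{8}}}{2} = \frac{- 90 W + \frac{1}{2} \cdot \frac{8}{83} \cdot \frac{107}{8}}{2} = \frac{- 90 W + \frac{107}{166}}{2} = \frac{\frac{107}{166} - 90 W}{2} = \frac{107}{332} - 45 W$)
$-41694 - f{\left(219,19 \right)} = -41694 - \left(\frac{107}{332} - 9855\right) = -41694 - - \frac{3271753}{332} = -41694 + \frac{3271753}{332} = - \frac{10570655}{332}$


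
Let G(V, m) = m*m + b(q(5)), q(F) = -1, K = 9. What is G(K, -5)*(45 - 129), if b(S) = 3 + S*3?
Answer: -2100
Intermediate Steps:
b(S) = 3 + 3*S
G(V, m) = m² (G(V, m) = m*m + (3 + 3*(-1)) = m² + (3 - 3) = m² + 0 = m²)
G(K, -5)*(45 - 129) = (-5)²*(45 - 129) = 25*(-84) = -2100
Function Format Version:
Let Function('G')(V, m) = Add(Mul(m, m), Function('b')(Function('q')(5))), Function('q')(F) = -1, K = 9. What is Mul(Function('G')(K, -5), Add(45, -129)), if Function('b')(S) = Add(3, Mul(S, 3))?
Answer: -2100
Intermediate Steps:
Function('b')(S) = Add(3, Mul(3, S))
Function('G')(V, m) = Pow(m, 2) (Function('G')(V, m) = Add(Mul(m, m), Add(3, Mul(3, -1))) = Add(Pow(m, 2), Add(3, -3)) = Add(Pow(m, 2), 0) = Pow(m, 2))
Mul(Function('G')(K, -5), Add(45, -129)) = Mul(Pow(-5, 2), Add(45, -129)) = Mul(25, -84) = -2100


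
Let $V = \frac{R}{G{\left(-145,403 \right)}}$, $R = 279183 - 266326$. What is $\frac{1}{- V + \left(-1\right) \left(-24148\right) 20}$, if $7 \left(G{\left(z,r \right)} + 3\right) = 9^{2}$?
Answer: $\frac{60}{28887601} \approx 2.077 \cdot 10^{-6}$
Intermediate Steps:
$G{\left(z,r \right)} = \frac{60}{7}$ ($G{\left(z,r \right)} = -3 + \frac{9^{2}}{7} = -3 + \frac{1}{7} \cdot 81 = -3 + \frac{81}{7} = \frac{60}{7}$)
$R = 12857$
$V = \frac{89999}{60}$ ($V = \frac{12857}{\frac{60}{7}} = 12857 \cdot \frac{7}{60} = \frac{89999}{60} \approx 1500.0$)
$\frac{1}{- V + \left(-1\right) \left(-24148\right) 20} = \frac{1}{\left(-1\right) \frac{89999}{60} + \left(-1\right) \left(-24148\right) 20} = \frac{1}{- \frac{89999}{60} + 24148 \cdot 20} = \frac{1}{- \frac{89999}{60} + 482960} = \frac{1}{\frac{28887601}{60}} = \frac{60}{28887601}$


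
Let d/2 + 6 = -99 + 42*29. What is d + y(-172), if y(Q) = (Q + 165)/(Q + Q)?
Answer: 765751/344 ≈ 2226.0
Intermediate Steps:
y(Q) = (165 + Q)/(2*Q) (y(Q) = (165 + Q)/((2*Q)) = (165 + Q)*(1/(2*Q)) = (165 + Q)/(2*Q))
d = 2226 (d = -12 + 2*(-99 + 42*29) = -12 + 2*(-99 + 1218) = -12 + 2*1119 = -12 + 2238 = 2226)
d + y(-172) = 2226 + (1/2)*(165 - 172)/(-172) = 2226 + (1/2)*(-1/172)*(-7) = 2226 + 7/344 = 765751/344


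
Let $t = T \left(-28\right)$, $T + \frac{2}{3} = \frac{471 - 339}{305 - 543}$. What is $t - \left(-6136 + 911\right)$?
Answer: $\frac{268219}{51} \approx 5259.2$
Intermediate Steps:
$T = - \frac{436}{357}$ ($T = - \frac{2}{3} + \frac{471 - 339}{305 - 543} = - \frac{2}{3} + \frac{132}{-238} = - \frac{2}{3} + 132 \left(- \frac{1}{238}\right) = - \frac{2}{3} - \frac{66}{119} = - \frac{436}{357} \approx -1.2213$)
$t = \frac{1744}{51}$ ($t = \left(- \frac{436}{357}\right) \left(-28\right) = \frac{1744}{51} \approx 34.196$)
$t - \left(-6136 + 911\right) = \frac{1744}{51} - \left(-6136 + 911\right) = \frac{1744}{51} - -5225 = \frac{1744}{51} + 5225 = \frac{268219}{51}$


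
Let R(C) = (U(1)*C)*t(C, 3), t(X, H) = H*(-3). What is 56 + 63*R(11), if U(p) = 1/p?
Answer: -6181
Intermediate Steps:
t(X, H) = -3*H
U(p) = 1/p
R(C) = -9*C (R(C) = (C/1)*(-3*3) = (1*C)*(-9) = C*(-9) = -9*C)
56 + 63*R(11) = 56 + 63*(-9*11) = 56 + 63*(-99) = 56 - 6237 = -6181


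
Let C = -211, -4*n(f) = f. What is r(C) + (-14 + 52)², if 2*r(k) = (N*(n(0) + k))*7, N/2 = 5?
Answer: -5941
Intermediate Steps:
N = 10 (N = 2*5 = 10)
n(f) = -f/4
r(k) = 35*k (r(k) = ((10*(-¼*0 + k))*7)/2 = ((10*(0 + k))*7)/2 = ((10*k)*7)/2 = (70*k)/2 = 35*k)
r(C) + (-14 + 52)² = 35*(-211) + (-14 + 52)² = -7385 + 38² = -7385 + 1444 = -5941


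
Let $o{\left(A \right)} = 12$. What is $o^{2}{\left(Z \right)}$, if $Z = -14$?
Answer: $144$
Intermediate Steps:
$o^{2}{\left(Z \right)} = 12^{2} = 144$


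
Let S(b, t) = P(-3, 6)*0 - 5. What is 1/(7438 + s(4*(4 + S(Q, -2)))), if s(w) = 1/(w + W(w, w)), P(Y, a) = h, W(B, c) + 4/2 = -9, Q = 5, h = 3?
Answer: 15/111569 ≈ 0.00013445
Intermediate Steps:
W(B, c) = -11 (W(B, c) = -2 - 9 = -11)
P(Y, a) = 3
S(b, t) = -5 (S(b, t) = 3*0 - 5 = 0 - 5 = -5)
s(w) = 1/(-11 + w) (s(w) = 1/(w - 11) = 1/(-11 + w))
1/(7438 + s(4*(4 + S(Q, -2)))) = 1/(7438 + 1/(-11 + 4*(4 - 5))) = 1/(7438 + 1/(-11 + 4*(-1))) = 1/(7438 + 1/(-11 - 4)) = 1/(7438 + 1/(-15)) = 1/(7438 - 1/15) = 1/(111569/15) = 15/111569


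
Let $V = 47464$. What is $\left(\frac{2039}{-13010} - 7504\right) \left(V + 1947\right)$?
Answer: $- \frac{4823950422469}{13010} \approx -3.7079 \cdot 10^{8}$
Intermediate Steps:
$\left(\frac{2039}{-13010} - 7504\right) \left(V + 1947\right) = \left(\frac{2039}{-13010} - 7504\right) \left(47464 + 1947\right) = \left(2039 \left(- \frac{1}{13010}\right) - 7504\right) 49411 = \left(- \frac{2039}{13010} - 7504\right) 49411 = \left(- \frac{97629079}{13010}\right) 49411 = - \frac{4823950422469}{13010}$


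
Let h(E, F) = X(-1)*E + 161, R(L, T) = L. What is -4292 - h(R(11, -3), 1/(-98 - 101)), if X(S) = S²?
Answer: -4464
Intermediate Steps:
h(E, F) = 161 + E (h(E, F) = (-1)²*E + 161 = 1*E + 161 = E + 161 = 161 + E)
-4292 - h(R(11, -3), 1/(-98 - 101)) = -4292 - (161 + 11) = -4292 - 1*172 = -4292 - 172 = -4464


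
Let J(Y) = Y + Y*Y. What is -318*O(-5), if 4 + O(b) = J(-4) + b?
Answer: -954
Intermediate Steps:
J(Y) = Y + Y²
O(b) = 8 + b (O(b) = -4 + (-4*(1 - 4) + b) = -4 + (-4*(-3) + b) = -4 + (12 + b) = 8 + b)
-318*O(-5) = -318*(8 - 5) = -318*3 = -954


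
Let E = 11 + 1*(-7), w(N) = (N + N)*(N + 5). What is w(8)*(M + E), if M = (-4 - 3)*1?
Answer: -624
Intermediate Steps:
w(N) = 2*N*(5 + N) (w(N) = (2*N)*(5 + N) = 2*N*(5 + N))
M = -7 (M = -7*1 = -7)
E = 4 (E = 11 - 7 = 4)
w(8)*(M + E) = (2*8*(5 + 8))*(-7 + 4) = (2*8*13)*(-3) = 208*(-3) = -624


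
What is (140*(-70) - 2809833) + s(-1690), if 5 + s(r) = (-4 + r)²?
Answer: 49998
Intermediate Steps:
s(r) = -5 + (-4 + r)²
(140*(-70) - 2809833) + s(-1690) = (140*(-70) - 2809833) + (-5 + (-4 - 1690)²) = (-9800 - 2809833) + (-5 + (-1694)²) = -2819633 + (-5 + 2869636) = -2819633 + 2869631 = 49998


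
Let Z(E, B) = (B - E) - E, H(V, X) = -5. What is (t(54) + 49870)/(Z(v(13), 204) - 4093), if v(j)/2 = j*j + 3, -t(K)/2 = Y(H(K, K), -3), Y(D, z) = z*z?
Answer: -49852/4577 ≈ -10.892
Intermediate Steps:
Y(D, z) = z²
t(K) = -18 (t(K) = -2*(-3)² = -2*9 = -18)
v(j) = 6 + 2*j² (v(j) = 2*(j*j + 3) = 2*(j² + 3) = 2*(3 + j²) = 6 + 2*j²)
Z(E, B) = B - 2*E
(t(54) + 49870)/(Z(v(13), 204) - 4093) = (-18 + 49870)/((204 - 2*(6 + 2*13²)) - 4093) = 49852/((204 - 2*(6 + 2*169)) - 4093) = 49852/((204 - 2*(6 + 338)) - 4093) = 49852/((204 - 2*344) - 4093) = 49852/((204 - 688) - 4093) = 49852/(-484 - 4093) = 49852/(-4577) = 49852*(-1/4577) = -49852/4577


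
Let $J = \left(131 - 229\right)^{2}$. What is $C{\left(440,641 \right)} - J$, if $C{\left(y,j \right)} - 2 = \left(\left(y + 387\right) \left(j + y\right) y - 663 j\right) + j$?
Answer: $392920336$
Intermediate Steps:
$C{\left(y,j \right)} = 2 - 662 j + y \left(387 + y\right) \left(j + y\right)$ ($C{\left(y,j \right)} = 2 - \left(662 j - \left(y + 387\right) \left(j + y\right) y\right) = 2 - \left(662 j - \left(387 + y\right) \left(j + y\right) y\right) = 2 - \left(662 j - y \left(387 + y\right) \left(j + y\right)\right) = 2 - 662 j + y \left(387 + y\right) \left(j + y\right)$)
$J = 9604$ ($J = \left(-98\right)^{2} = 9604$)
$C{\left(440,641 \right)} - J = \left(2 + 440^{3} - 424342 + 387 \cdot 440^{2} + 641 \cdot 440^{2} + 387 \cdot 641 \cdot 440\right) - 9604 = \left(2 + 85184000 - 424342 + 387 \cdot 193600 + 641 \cdot 193600 + 109149480\right) - 9604 = \left(2 + 85184000 - 424342 + 74923200 + 124097600 + 109149480\right) - 9604 = 392929940 - 9604 = 392920336$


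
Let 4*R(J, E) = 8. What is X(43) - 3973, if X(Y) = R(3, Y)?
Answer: -3971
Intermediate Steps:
R(J, E) = 2 (R(J, E) = (¼)*8 = 2)
X(Y) = 2
X(43) - 3973 = 2 - 3973 = -3971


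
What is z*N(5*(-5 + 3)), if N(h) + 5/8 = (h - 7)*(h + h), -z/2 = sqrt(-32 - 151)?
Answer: -2715*I*sqrt(183)/4 ≈ -9182.0*I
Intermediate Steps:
z = -2*I*sqrt(183) (z = -2*sqrt(-32 - 151) = -2*I*sqrt(183) ≈ -27.056*I)
N(h) = -5/8 + 2*h*(-7 + h) (N(h) = -5/8 + (h - 7)*(h + h) = -5/8 + (-7 + h)*(2*h) = -5/8 + 2*h*(-7 + h))
z*N(5*(-5 + 3)) = (-2*I*sqrt(183))*(-5/8 - 70*(-5 + 3) + 2*(5*(-5 + 3))**2) = (-2*I*sqrt(183))*(-5/8 - 70*(-2) + 2*(5*(-2))**2) = (-2*I*sqrt(183))*(-5/8 - 14*(-10) + 2*(-10)**2) = (-2*I*sqrt(183))*(-5/8 + 140 + 2*100) = (-2*I*sqrt(183))*(-5/8 + 140 + 200) = -2*I*sqrt(183)*(2715/8) = -2715*I*sqrt(183)/4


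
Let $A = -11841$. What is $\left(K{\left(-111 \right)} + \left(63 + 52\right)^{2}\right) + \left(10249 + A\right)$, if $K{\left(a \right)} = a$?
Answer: $11522$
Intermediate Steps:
$\left(K{\left(-111 \right)} + \left(63 + 52\right)^{2}\right) + \left(10249 + A\right) = \left(-111 + \left(63 + 52\right)^{2}\right) + \left(10249 - 11841\right) = \left(-111 + 115^{2}\right) - 1592 = \left(-111 + 13225\right) - 1592 = 13114 - 1592 = 11522$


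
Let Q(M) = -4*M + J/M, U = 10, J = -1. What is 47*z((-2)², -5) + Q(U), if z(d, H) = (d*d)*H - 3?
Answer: -39411/10 ≈ -3941.1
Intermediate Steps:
Q(M) = -1/M - 4*M (Q(M) = -4*M - 1/M = -1/M - 4*M)
z(d, H) = -3 + H*d² (z(d, H) = d²*H - 3 = H*d² - 3 = -3 + H*d²)
47*z((-2)², -5) + Q(U) = 47*(-3 - 5*((-2)²)²) + (-1/10 - 4*10) = 47*(-3 - 5*4²) + (-1*⅒ - 40) = 47*(-3 - 5*16) + (-⅒ - 40) = 47*(-3 - 80) - 401/10 = 47*(-83) - 401/10 = -3901 - 401/10 = -39411/10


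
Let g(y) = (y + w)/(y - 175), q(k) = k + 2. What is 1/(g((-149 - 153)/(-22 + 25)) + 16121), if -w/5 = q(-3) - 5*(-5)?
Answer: 827/13332729 ≈ 6.2028e-5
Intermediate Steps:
q(k) = 2 + k
w = -120 (w = -5*((2 - 3) - 5*(-5)) = -5*(-1 + 25) = -5*24 = -120)
g(y) = (-120 + y)/(-175 + y) (g(y) = (y - 120)/(y - 175) = (-120 + y)/(-175 + y))
1/(g((-149 - 153)/(-22 + 25)) + 16121) = 1/((-120 + (-149 - 153)/(-22 + 25))/(-175 + (-149 - 153)/(-22 + 25)) + 16121) = 1/((-120 - 302/3)/(-175 - 302/3) + 16121) = 1/(-662/3/(-827/3) + 16121) = 1/(-3/827*(-662/3) + 16121) = 1/(662/827 + 16121) = 1/(13332729/827) = 827/13332729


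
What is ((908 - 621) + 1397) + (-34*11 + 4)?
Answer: 1314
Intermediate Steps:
((908 - 621) + 1397) + (-34*11 + 4) = (287 + 1397) + (-374 + 4) = 1684 - 370 = 1314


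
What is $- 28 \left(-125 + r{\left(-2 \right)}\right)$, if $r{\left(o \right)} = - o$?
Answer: $3444$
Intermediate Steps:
$- 28 \left(-125 + r{\left(-2 \right)}\right) = - 28 \left(-125 - -2\right) = - 28 \left(-125 + 2\right) = \left(-28\right) \left(-123\right) = 3444$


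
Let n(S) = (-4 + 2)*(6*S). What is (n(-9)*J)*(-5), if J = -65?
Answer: 35100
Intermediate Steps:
n(S) = -12*S
(n(-9)*J)*(-5) = (-12*(-9)*(-65))*(-5) = (108*(-65))*(-5) = -7020*(-5) = 35100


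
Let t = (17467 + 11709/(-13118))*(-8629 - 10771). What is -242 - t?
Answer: 2222466263622/6559 ≈ 3.3884e+8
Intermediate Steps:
t = -2222467850900/6559 (t = (17467 + 11709*(-1/13118))*(-19400) = (17467 - 11709/13118)*(-19400) = (229120397/13118)*(-19400) = -2222467850900/6559 ≈ -3.3884e+8)
-242 - t = -242 - 1*(-2222467850900/6559) = -242 + 2222467850900/6559 = 2222466263622/6559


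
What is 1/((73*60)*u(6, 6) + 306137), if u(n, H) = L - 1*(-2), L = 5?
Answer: 1/336797 ≈ 2.9691e-6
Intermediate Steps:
u(n, H) = 7 (u(n, H) = 5 - 1*(-2) = 5 + 2 = 7)
1/((73*60)*u(6, 6) + 306137) = 1/((73*60)*7 + 306137) = 1/(4380*7 + 306137) = 1/(30660 + 306137) = 1/336797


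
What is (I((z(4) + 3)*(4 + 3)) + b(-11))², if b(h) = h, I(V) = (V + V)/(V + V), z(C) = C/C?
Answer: 100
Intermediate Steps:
z(C) = 1
I(V) = 1 (I(V) = (2*V)/((2*V)) = (2*V)*(1/(2*V)) = 1)
(I((z(4) + 3)*(4 + 3)) + b(-11))² = (1 - 11)² = (-10)² = 100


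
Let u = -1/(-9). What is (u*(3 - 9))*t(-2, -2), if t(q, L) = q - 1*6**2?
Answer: 76/3 ≈ 25.333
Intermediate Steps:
u = 1/9 (u = -1*(-1/9) = 1/9 ≈ 0.11111)
t(q, L) = -36 + q (t(q, L) = q - 1*36 = q - 36 = -36 + q)
(u*(3 - 9))*t(-2, -2) = ((3 - 9)/9)*(-36 - 2) = ((1/9)*(-6))*(-38) = -2/3*(-38) = 76/3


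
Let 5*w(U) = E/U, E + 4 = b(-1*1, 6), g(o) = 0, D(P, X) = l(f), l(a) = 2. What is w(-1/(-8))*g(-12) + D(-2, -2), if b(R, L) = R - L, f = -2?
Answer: 2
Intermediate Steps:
D(P, X) = 2
E = -11 (E = -4 + (-1*1 - 1*6) = -4 + (-1 - 6) = -4 - 7 = -11)
w(U) = -11/(5*U) (w(U) = (-11/U)/5 = -11/(5*U))
w(-1/(-8))*g(-12) + D(-2, -2) = -11/(5*((-1/(-8))))*0 + 2 = -11/(5*((-1*(-⅛))))*0 + 2 = -11/(5*⅛)*0 + 2 = -11/5*8*0 + 2 = -88/5*0 + 2 = 0 + 2 = 2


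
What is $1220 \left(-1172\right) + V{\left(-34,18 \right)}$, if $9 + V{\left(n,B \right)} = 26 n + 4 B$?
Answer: $-1430661$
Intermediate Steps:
$V{\left(n,B \right)} = -9 + 4 B + 26 n$ ($V{\left(n,B \right)} = -9 + \left(26 n + 4 B\right) = -9 + \left(4 B + 26 n\right) = -9 + 4 B + 26 n$)
$1220 \left(-1172\right) + V{\left(-34,18 \right)} = 1220 \left(-1172\right) + \left(-9 + 4 \cdot 18 + 26 \left(-34\right)\right) = -1429840 - 821 = -1430661$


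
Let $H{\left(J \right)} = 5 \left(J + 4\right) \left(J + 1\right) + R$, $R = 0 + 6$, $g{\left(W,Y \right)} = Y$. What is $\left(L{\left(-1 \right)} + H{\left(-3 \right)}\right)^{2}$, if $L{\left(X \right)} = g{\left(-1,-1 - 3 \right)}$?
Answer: $64$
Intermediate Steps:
$L{\left(X \right)} = -4$ ($L{\left(X \right)} = -1 - 3 = -4$)
$R = 6$
$H{\left(J \right)} = 6 + 5 \left(1 + J\right) \left(4 + J\right)$ ($H{\left(J \right)} = 5 \left(J + 4\right) \left(J + 1\right) + 6 = 5 \left(4 + J\right) \left(1 + J\right) + 6 = 5 \left(1 + J\right) \left(4 + J\right) + 6 = 6 + 5 \left(1 + J\right) \left(4 + J\right)$)
$\left(L{\left(-1 \right)} + H{\left(-3 \right)}\right)^{2} = \left(-4 + \left(26 + 5 \left(-3\right)^{2} + 25 \left(-3\right)\right)\right)^{2} = \left(-4 + \left(26 + 5 \cdot 9 - 75\right)\right)^{2} = \left(-4 + \left(26 + 45 - 75\right)\right)^{2} = \left(-4 - 4\right)^{2} = \left(-8\right)^{2} = 64$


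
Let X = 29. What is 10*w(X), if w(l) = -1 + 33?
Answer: 320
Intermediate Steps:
w(l) = 32
10*w(X) = 10*32 = 320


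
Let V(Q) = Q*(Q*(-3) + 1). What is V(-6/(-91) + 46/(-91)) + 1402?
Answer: 11601522/8281 ≈ 1401.0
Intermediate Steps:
V(Q) = Q*(1 - 3*Q) (V(Q) = Q*(-3*Q + 1) = Q*(1 - 3*Q))
V(-6/(-91) + 46/(-91)) + 1402 = (-6/(-91) + 46/(-91))*(1 - 3*(-6/(-91) + 46/(-91))) + 1402 = (-6*(-1/91) + 46*(-1/91))*(1 - 3*(-6*(-1/91) + 46*(-1/91))) + 1402 = (6/91 - 46/91)*(1 - 3*(6/91 - 46/91)) + 1402 = -40*(1 - 3*(-40/91))/91 + 1402 = -40*(1 + 120/91)/91 + 1402 = -40/91*211/91 + 1402 = -8440/8281 + 1402 = 11601522/8281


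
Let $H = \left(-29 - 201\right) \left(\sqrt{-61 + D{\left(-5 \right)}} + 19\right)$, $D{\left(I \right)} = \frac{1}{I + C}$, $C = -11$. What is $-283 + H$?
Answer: $-4653 - \frac{115 i \sqrt{977}}{2} \approx -4653.0 - 1797.3 i$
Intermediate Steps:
$D{\left(I \right)} = \frac{1}{-11 + I}$ ($D{\left(I \right)} = \frac{1}{I - 11} = \frac{1}{-11 + I}$)
$H = -4370 - \frac{115 i \sqrt{977}}{2}$ ($H = \left(-29 - 201\right) \left(\sqrt{-61 + \frac{1}{-11 - 5}} + 19\right) = - 230 \left(\sqrt{-61 + \frac{1}{-16}} + 19\right) = - 230 \left(\sqrt{-61 - \frac{1}{16}} + 19\right) = - 230 \left(\sqrt{- \frac{977}{16}} + 19\right) = - 230 \left(\frac{i \sqrt{977}}{4} + 19\right) = - 230 \left(19 + \frac{i \sqrt{977}}{4}\right) = -4370 - \frac{115 i \sqrt{977}}{2} \approx -4370.0 - 1797.3 i$)
$-283 + H = -283 - \left(4370 + \frac{115 i \sqrt{977}}{2}\right) = -4653 - \frac{115 i \sqrt{977}}{2}$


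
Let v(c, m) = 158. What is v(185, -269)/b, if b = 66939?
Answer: 158/66939 ≈ 0.0023604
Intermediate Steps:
v(185, -269)/b = 158/66939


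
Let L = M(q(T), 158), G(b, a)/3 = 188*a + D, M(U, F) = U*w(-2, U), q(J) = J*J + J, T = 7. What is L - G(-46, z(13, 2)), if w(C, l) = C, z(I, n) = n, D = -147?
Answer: -799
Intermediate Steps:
q(J) = J + J**2 (q(J) = J**2 + J = J + J**2)
M(U, F) = -2*U (M(U, F) = U*(-2) = -2*U)
G(b, a) = -441 + 564*a (G(b, a) = 3*(188*a - 147) = 3*(-147 + 188*a) = -441 + 564*a)
L = -112 (L = -14*(1 + 7) = -14*8 = -2*56 = -112)
L - G(-46, z(13, 2)) = -112 - (-441 + 564*2) = -112 - (-441 + 1128) = -112 - 1*687 = -112 - 687 = -799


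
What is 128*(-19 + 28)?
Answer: 1152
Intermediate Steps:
128*(-19 + 28) = 128*9 = 1152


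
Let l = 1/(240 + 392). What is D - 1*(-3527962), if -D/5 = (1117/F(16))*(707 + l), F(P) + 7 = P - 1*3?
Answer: 10882514279/3792 ≈ 2.8699e+6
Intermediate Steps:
F(P) = -10 + P (F(P) = -7 + (P - 1*3) = -7 + (P - 3) = -7 + (-3 + P) = -10 + P)
l = 1/632 ≈ 0.0015823
D = -2495517625/3792 (D = -5*1117/(-10 + 16)*(707 + 1/632) = -5*1117/6*446825/632 = -5*1117*(1/6)*446825/632 = -5585*446825/(6*632) = -5*499103525/3792 = -2495517625/3792 ≈ -6.5810e+5)
D - 1*(-3527962) = -2495517625/3792 - 1*(-3527962) = -2495517625/3792 + 3527962 = 10882514279/3792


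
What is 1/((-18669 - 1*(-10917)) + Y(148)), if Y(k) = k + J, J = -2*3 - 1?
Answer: -1/7611 ≈ -0.00013139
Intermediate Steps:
J = -7 (J = -6 - 1 = -7)
Y(k) = -7 + k (Y(k) = k - 7 = -7 + k)
1/((-18669 - 1*(-10917)) + Y(148)) = 1/((-18669 - 1*(-10917)) + (-7 + 148)) = 1/((-18669 + 10917) + 141) = 1/(-7752 + 141) = 1/(-7611) = -1/7611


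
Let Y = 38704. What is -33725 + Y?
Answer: 4979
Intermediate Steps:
-33725 + Y = -33725 + 38704 = 4979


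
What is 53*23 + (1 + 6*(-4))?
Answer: 1196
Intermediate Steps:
53*23 + (1 + 6*(-4)) = 1219 + (1 - 24) = 1219 - 23 = 1196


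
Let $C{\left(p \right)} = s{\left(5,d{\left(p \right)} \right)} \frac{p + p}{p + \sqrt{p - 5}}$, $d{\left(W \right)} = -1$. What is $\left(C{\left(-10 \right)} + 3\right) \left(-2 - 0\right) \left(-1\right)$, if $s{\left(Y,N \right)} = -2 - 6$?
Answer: $\frac{2 \left(- 130 i + 3 \sqrt{15}\right)}{\sqrt{15} + 10 i} \approx -21.826 - 10.777 i$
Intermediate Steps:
$s{\left(Y,N \right)} = -8$ ($s{\left(Y,N \right)} = -2 - 6 = -8$)
$C{\left(p \right)} = - \frac{16 p}{p + \sqrt{-5 + p}}$ ($C{\left(p \right)} = - 8 \frac{p + p}{p + \sqrt{p - 5}} = - 8 \frac{2 p}{p + \sqrt{-5 + p}} = - \frac{16 p}{p + \sqrt{-5 + p}}$)
$\left(C{\left(-10 \right)} + 3\right) \left(-2 - 0\right) \left(-1\right) = \left(\left(-16\right) \left(-10\right) \frac{1}{-10 + \sqrt{-5 - 10}} + 3\right) \left(-2 - 0\right) \left(-1\right) = \left(\left(-16\right) \left(-10\right) \frac{1}{-10 + \sqrt{-15}} + 3\right) \left(-2 + 0\right) \left(-1\right) = \left(\left(-16\right) \left(-10\right) \frac{1}{-10 + i \sqrt{15}} + 3\right) \left(\left(-2\right) \left(-1\right)\right) = \left(\frac{160}{-10 + i \sqrt{15}} + 3\right) 2 = \left(3 + \frac{160}{-10 + i \sqrt{15}}\right) 2 = 6 + \frac{320}{-10 + i \sqrt{15}}$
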